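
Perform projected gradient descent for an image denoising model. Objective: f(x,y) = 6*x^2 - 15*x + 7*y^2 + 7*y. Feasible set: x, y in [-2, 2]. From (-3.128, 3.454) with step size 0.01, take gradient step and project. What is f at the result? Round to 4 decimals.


Step 1: Compute gradient at (-3.128, 3.454).
grad_x = 2*6*-3.128 - 15 = -52.536
grad_y = 2*7*3.454 + 7 = 55.356
Step 2: Gradient step.
x_raw = -3.128 - 0.01*-52.536 = -2.6026
y_raw = 3.454 - 0.01*55.356 = 2.9004
Step 3: Project onto [-2, 2].
x_proj = clip(-2.6026) = -2.0
y_proj = clip(2.9004) = 2.0
Step 4: Evaluate f.
f(-2.0, 2.0) = 96.0


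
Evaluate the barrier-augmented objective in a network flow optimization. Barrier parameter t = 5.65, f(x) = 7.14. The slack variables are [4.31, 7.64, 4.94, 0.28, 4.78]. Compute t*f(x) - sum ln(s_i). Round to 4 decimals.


Step 1: Compute log-barrier.
ln values: [1.4609, 2.0334, 1.5974, -1.273, 1.5644]
phi = -(1.4609 + 2.0334 + 1.5974 - 1.273 + 1.5644) = -5.3832
Step 2: Compute augmented objective.
t*f(x) = 5.65*7.14 = 40.341
Total = 40.341 - 5.3832 = 34.9578


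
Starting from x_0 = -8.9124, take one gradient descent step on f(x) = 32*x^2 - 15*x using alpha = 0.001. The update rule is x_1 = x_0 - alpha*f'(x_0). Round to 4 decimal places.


We compute the gradient at x_0 and apply the update.
f'(x) = 64*x - 15
f'(-8.9124) = 64*-8.9124 - 15 = -585.3936
x_1 = -8.9124 - 0.001*-585.3936 = -8.327


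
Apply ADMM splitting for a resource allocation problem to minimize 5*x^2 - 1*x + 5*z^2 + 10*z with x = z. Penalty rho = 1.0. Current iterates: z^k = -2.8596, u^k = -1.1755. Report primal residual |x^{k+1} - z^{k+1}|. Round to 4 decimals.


ADMM iteration with rho = 1.0, z^k = -2.8596, u^k = -1.1755
Step 1: x-update.
Minimize 5*x^2 - 1*x + (1.0/2)*(x + 2.8596 - 1.1755)^2
FOC: (2*5 + 1.0)*x = 1 + 1.0*(-2.8596 + 1.1755)
x^{k+1} = -0.0622
Step 2: z-update.
Minimize 5*z^2 + 10*z + (1.0/2)*(-0.0622 - z - 1.1755)^2
FOC: (2*5 + 1.0)*z = -10 + 1.0*(-0.0622 - 1.1755)
z^{k+1} = -1.0216
Step 3: u-update.
u^{k+1} = -1.1755 - 0.0622 + 1.0216 = -0.2161
Step 4: Primal residual = |-0.0622 + 1.0216| = 0.9594


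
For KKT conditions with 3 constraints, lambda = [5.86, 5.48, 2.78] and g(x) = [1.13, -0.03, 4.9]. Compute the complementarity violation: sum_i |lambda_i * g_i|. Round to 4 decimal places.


KKT complementary slackness check:
lambda_1 * g_1 = 5.86 * 1.13 = 6.6218
lambda_2 * g_2 = 5.48 * -0.03 = -0.1644
lambda_3 * g_3 = 2.78 * 4.9 = 13.622
Total violation = 6.6218 + 0.1644 + 13.622 = 20.4082


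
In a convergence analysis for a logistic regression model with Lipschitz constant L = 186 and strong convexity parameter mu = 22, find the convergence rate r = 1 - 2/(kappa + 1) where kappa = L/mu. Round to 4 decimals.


Step 1: Compute the condition number.
kappa = L/mu = 186/22 = 8.4545
Step 2: Compute the convergence rate.
r = 1 - 2/(kappa + 1) = 1 - 2*mu/(L + mu) = (L - mu)/(L + mu) = 164/208 = 0.7885


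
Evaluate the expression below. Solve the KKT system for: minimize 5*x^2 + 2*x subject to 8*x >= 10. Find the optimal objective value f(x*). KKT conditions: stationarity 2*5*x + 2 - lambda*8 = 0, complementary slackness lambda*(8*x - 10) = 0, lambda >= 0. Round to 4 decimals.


Step 1: Try lambda = 0 (constraint inactive).
x_unc = -2/(2*5) = -0.2
Check: 8*-0.2 = -1.6 < 10 -- violated!
Step 2: Constraint must be active: 8*x = 10
x* = 10/8 = 1.25
lambda = (2*5*1.25 + 2)/8 = 1.8125
Step 3: Compute optimal value.
f(x*) = 5*1.25^2 + 2*1.25 = 10.3125


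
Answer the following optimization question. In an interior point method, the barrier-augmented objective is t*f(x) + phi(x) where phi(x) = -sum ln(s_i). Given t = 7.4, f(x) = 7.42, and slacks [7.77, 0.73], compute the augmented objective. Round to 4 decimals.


Step 1: Compute log-barrier.
ln values: [2.0503, -0.3147]
phi = -(2.0503 - 0.3147) = -1.7356
Step 2: Compute augmented objective.
t*f(x) = 7.4*7.42 = 54.908
Total = 54.908 - 1.7356 = 53.1724


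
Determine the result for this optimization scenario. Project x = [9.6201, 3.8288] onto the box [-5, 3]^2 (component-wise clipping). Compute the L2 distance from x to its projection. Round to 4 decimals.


Project each component onto [-5, 3].
clip(9.6201) = 3.0, clip(3.8288) = 3.0
Projection = [3.0, 3.0]
Squared diffs: [43.8257, 0.6869]
Distance = sqrt(44.5126) = 6.6718


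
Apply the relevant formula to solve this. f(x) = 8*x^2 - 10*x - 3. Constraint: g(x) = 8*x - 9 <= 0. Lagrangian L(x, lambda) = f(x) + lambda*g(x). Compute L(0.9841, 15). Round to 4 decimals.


Step 1: Evaluate f(x).
f(0.9841) = 8*0.9841^2 - 10*0.9841 - 3 = -5.0934
Step 2: Evaluate g(x).
g(0.9841) = 8*0.9841 - 9 = -1.1272
Step 3: Compute Lagrangian.
L = -5.0934 + 15*-1.1272 = -22.0014


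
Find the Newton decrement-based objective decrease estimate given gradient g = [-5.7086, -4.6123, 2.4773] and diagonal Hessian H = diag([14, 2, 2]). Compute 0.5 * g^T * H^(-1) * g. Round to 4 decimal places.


Step 1: H is diagonal, so H^(-1) * g = [-0.4078, -2.3062, 1.2387].
Step 2: g^T H^(-1) g = sum_i g_i^2 / H_ii
  = (-5.7086)^2/14 + (-4.6123)^2/2 + (2.4773)^2/2
  = 2.3277 + 10.6367 + 3.0685 = 16.0329
Step 3: Objective decrease = 0.5 * g^T H^(-1) g = 8.0164


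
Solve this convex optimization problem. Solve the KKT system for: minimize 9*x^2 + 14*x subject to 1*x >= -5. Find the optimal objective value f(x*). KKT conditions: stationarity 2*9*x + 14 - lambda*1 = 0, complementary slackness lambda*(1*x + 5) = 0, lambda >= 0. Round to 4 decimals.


Step 1: Try lambda = 0 (constraint inactive).
Stationarity: 2*9*x + 14 = 0
x* = -14/(2*9) = -7/9 = -0.7778 (rounded; the exact value -7/9 is used below)
Check constraint: 1*-0.7778 = -0.7778 >= -5 -- satisfied.
Step 2: Compute optimal value.
f(x*) = 9*(-7/9)^2 + 14*(-7/9) = -5.4444


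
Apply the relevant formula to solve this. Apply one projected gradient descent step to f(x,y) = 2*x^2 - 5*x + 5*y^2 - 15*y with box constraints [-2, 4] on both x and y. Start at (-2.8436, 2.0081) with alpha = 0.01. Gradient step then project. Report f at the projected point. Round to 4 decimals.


Step 1: Compute gradient at (-2.8436, 2.0081).
grad_x = 2*2*-2.8436 - 5 = -16.3744
grad_y = 2*5*2.0081 - 15 = 5.081
Step 2: Gradient step.
x_raw = -2.8436 - 0.01*-16.3744 = -2.6799
y_raw = 2.0081 - 0.01*5.081 = 1.9573
Step 3: Project onto [-2, 4].
x_proj = clip(-2.6799) = -2.0
y_proj = clip(1.9573) = 1.9573
Step 4: Evaluate f.
f(-2.0, 1.9573) = 7.7956


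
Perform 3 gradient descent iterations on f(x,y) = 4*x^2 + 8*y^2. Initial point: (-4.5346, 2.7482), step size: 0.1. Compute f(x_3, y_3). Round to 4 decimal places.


Gradient descent on f(x,y) = 4*x^2 + 8*y^2.
Starting point: (-4.5346, 2.7482), alpha = 0.1
Step 1: grad_x = 2*4*-4.5346 = -36.2768, grad_y = 2*8*2.7482 = 43.9712
  x_1 = -4.5346 - 0.1*-36.2768 = -0.9069
  y_1 = 2.7482 - 0.1*43.9712 = -1.6489
Step 2: grad_x = 2*4*-0.9069 = -7.2554, grad_y = 2*8*-1.6489 = -26.3827
  x_2 = -0.9069 - 0.1*-7.2554 = -0.1814
  y_2 = -1.6489 - 0.1*-26.3827 = 0.9894
Step 3: grad_x = 2*4*-0.1814 = -1.4511, grad_y = 2*8*0.9894 = 15.8296
  x_3 = -0.1814 - 0.1*-1.4511 = -0.0363
  y_3 = 0.9894 - 0.1*15.8296 = -0.5936
f(-0.0363, -0.5936) = 4*(-0.0363)^2 + 8*(-0.5936)^2 = 2.8243


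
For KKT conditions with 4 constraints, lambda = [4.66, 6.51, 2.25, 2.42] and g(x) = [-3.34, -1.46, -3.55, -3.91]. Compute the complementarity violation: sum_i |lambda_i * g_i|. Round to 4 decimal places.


KKT complementary slackness check:
lambda_1 * g_1 = 4.66 * -3.34 = -15.5644
lambda_2 * g_2 = 6.51 * -1.46 = -9.5046
lambda_3 * g_3 = 2.25 * -3.55 = -7.9875
lambda_4 * g_4 = 2.42 * -3.91 = -9.4622
Total violation = 15.5644 + 9.5046 + 7.9875 + 9.4622 = 42.5187


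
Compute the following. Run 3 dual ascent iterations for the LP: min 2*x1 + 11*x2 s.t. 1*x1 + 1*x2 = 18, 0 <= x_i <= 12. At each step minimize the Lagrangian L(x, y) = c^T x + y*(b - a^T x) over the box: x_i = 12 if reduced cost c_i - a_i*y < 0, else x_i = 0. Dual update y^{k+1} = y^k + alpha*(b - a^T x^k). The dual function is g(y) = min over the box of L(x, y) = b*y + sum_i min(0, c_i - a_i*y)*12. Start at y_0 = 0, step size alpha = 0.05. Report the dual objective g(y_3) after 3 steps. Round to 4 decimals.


Dual ascent for LP: min 2*x1 + 11*x2, 1*x1 + 1*x2 = 18, 0 <= x_i <= 12
Step 1: y^k = 0.0, reduced costs: (2.0, 11.0)
  x^k = (0.0, 0.0), subgradient = b - a^T x = 18.0
  y^{k+1} = 0.0 + 0.05*18.0 = 0.9
Step 2: y^k = 0.9, reduced costs: (1.1, 10.1)
  x^k = (0.0, 0.0), subgradient = b - a^T x = 18.0
  y^{k+1} = 0.9 + 0.05*18.0 = 1.8
Step 3: y^k = 1.8, reduced costs: (0.2, 9.2)
  x^k = (0.0, 0.0), subgradient = b - a^T x = 18.0
  y^{k+1} = 1.8 + 0.05*18.0 = 2.7
Dual objective at y_3 = 2.7: reduced costs (-0.7, 8.3), box minimizer x = (12.0, 0.0)
g(y_3) = b*y + (c1 - a1*y)*x1 + (c2 - a2*y)*x2 = 18*2.7 + (-0.7)*12.0 + 8.3*0.0 = 48.6 - 8.4 + 0.0 = 40.2


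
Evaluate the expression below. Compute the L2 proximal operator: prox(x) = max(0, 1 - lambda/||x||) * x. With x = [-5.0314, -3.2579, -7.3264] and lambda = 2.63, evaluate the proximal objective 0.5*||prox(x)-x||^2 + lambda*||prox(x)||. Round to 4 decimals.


Step 1: Compute ||x||.
||x|| = 9.466
Step 2: Compute scaling factor.
scale = max(0, 1 - 2.63/9.466) = 0.7222
Step 3: prox(x) = [-3.6335, -2.3527, -5.2909]
||prox(x)|| = 6.836
Step 4: Proximal objective.
0.5*||prox-x||^2 = 3.4585
lambda*||prox|| = 17.9787
Total = 21.4371


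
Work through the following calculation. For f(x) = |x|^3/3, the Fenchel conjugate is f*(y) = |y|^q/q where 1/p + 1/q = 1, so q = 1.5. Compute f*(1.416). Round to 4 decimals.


The conjugate exponent q satisfies 1/p + 1/q = 1.
p = 3, so q = 3/(3 - 1) = 1.5
|y|^q = 1.416^1.5 = 1.685
f*(1.416) = 1.685 / 1.5 = 1.1233


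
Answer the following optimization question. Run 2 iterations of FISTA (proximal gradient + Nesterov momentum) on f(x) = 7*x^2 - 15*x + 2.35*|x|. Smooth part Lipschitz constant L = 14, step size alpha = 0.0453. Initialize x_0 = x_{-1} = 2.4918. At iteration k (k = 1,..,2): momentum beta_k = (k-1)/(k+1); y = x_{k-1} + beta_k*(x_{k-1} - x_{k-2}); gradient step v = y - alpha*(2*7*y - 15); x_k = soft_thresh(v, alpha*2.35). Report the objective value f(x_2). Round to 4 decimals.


FISTA on f(x) = 7*x^2 - 15*x + 2.35*|x|
L = 14, alpha = 0.0453
Iteration 1: beta = 0.0, y = 2.4918 + 0.0*(2.4918 - 2.4918) = 2.4918
  grad(y) = 19.8852, v = y - alpha*grad = 1.591
  prox(v) = soft_thresh(1.591, 0.1065) = 1.4845
Iteration 2: beta = 0.3333, y = 1.4845 + 0.3333*(1.4845 - 2.4918) = 1.1488
  grad(y) = 1.0831, v = y - alpha*grad = 1.0997
  prox(v) = soft_thresh(1.0997, 0.1065) = 0.9933
f(x_2) = 7*0.9933^2 - 15*0.9933 + 2.35*|0.9933| = -5.6588


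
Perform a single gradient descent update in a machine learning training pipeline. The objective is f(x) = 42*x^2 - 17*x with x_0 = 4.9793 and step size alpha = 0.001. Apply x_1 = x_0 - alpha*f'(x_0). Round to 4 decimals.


We compute the gradient at x_0 and apply the update.
f'(x) = 84*x - 17
f'(4.9793) = 84*4.9793 - 17 = 401.2612
x_1 = 4.9793 - 0.001*401.2612 = 4.578


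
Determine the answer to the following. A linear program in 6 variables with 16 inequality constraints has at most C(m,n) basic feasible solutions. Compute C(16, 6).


Each vertex corresponds to some choice of n active constraints out of m, so the number of vertices is at most C(m, n) = m! / (n!(m-n)!).
m = 16, n = 6
Numerator: 16 * 15 * 14 * 13 * 12 * 11
Denominator: 6! = 720
C(16, 6) = 8008


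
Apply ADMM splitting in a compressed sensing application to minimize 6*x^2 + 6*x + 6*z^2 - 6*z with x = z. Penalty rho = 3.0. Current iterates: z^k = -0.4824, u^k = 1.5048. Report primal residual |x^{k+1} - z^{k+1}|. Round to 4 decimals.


ADMM iteration with rho = 3.0, z^k = -0.4824, u^k = 1.5048
Step 1: x-update.
Minimize 6*x^2 + 6*x + (3.0/2)*(x + 0.4824 + 1.5048)^2
FOC: (2*6 + 3.0)*x = -6 + 3.0*(-0.4824 - 1.5048)
x^{k+1} = -0.7974
Step 2: z-update.
Minimize 6*z^2 - 6*z + (3.0/2)*(-0.7974 - z + 1.5048)^2
FOC: (2*6 + 3.0)*z = 6 + 3.0*(-0.7974 + 1.5048)
z^{k+1} = 0.5415
Step 3: u-update.
u^{k+1} = 1.5048 - 0.7974 - 0.5415 = 0.1659
Step 4: Primal residual = |-0.7974 - 0.5415| = 1.3389


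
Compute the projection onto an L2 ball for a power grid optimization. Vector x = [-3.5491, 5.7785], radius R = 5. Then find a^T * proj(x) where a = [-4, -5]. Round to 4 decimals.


Step 1: Compute ||x|| (intermediates to 6 decimals).
||x|| = sqrt((-3.5491)^2 + 5.7785^2) = 6.781384
Step 2: Project.
Since ||x|| > R, scale = R/||x|| = 5/6.781384 = 0.737313, proj(x) = scale * x
proj(x) = [-2.616798, 4.260563]
Step 3: Dot product.
a^T * proj(x) = -4*(-2.616798) - 5*4.260563 = -10.8356


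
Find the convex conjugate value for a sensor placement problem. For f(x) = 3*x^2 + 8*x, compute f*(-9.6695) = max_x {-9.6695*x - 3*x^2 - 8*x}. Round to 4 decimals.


f*(y) = sup_x {y*x - a*x^2 - b*x} = sup_x {(y-b)*x - a*x^2}
FOC: (y - b) - 2a*x = 0 => x* = (y - b)/(2a)
x* = (-9.6695 - 8)/(2*3) = -2.9449
f*(-9.6695) = (y-b)^2/(4a) = (-9.6695 - 8)^2/(4*3)
= 312.2112/12 = 26.0176


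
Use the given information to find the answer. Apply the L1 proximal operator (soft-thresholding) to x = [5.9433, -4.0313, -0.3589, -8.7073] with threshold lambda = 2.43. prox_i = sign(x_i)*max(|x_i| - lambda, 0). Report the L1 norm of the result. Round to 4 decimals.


Soft-thresholding with lambda = 2.43:
prox(5.9433) = sign(5.9433)*max(|5.9433| - 2.43, 0) = 3.5133
prox(-4.0313) = sign(-4.0313)*max(|-4.0313| - 2.43, 0) = -1.6013
prox(-0.3589) = sign(-0.3589)*max(|-0.3589| - 2.43, 0) = 0.0
prox(-8.7073) = sign(-8.7073)*max(|-8.7073| - 2.43, 0) = -6.2773
prox(x) = [3.5133, -1.6013, 0.0, -6.2773]
||prox(x)||_1 = 3.5133 + 1.6013 + 0.0 + 6.2773 = 11.3919


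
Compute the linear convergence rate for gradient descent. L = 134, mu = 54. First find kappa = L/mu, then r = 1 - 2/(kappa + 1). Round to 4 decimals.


Step 1: Compute the condition number.
kappa = L/mu = 134/54 = 2.4815
Step 2: Compute the convergence rate.
r = 1 - 2/(kappa + 1) = 1 - 2*mu/(L + mu) = (L - mu)/(L + mu) = 80/188 = 0.4255


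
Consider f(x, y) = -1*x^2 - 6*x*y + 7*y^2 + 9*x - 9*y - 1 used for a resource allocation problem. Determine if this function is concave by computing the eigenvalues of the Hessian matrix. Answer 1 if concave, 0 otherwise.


The Hessian of f(x,y) = -1*x^2 - 6*x*y + 7*y^2 + 9*x - 9*y - 1 is:
H = [[-2, -6], [-6, 14]]
Trace = -2 + 14 = 12
Determinant = -2*14 - (-6)^2 = -64
Discriminant = (12)^2 - 4*-64 = 400.0
Eigenvalues: lambda_1 = -4.0, lambda_2 = 16.0
The function is not concave.

0


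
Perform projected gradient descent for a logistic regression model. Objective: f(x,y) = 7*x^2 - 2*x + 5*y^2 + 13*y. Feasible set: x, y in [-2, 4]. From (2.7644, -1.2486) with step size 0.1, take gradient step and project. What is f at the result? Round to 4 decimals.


Step 1: Compute gradient at (2.7644, -1.2486).
grad_x = 2*7*2.7644 - 2 = 36.7016
grad_y = 2*5*-1.2486 + 13 = 0.514
Step 2: Gradient step.
x_raw = 2.7644 - 0.1*36.7016 = -0.9058
y_raw = -1.2486 - 0.1*0.514 = -1.3
Step 3: Project onto [-2, 4].
x_proj = clip(-0.9058) = -0.9058
y_proj = clip(-1.3) = -1.3
Step 4: Evaluate f.
f(-0.9058, -1.3) = -0.8957


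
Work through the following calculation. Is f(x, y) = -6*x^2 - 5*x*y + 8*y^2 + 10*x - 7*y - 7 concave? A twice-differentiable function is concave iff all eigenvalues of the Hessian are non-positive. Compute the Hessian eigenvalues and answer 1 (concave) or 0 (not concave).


The Hessian of f(x,y) = -6*x^2 - 5*x*y + 8*y^2 + 10*x - 7*y - 7 is:
H = [[-12, -5], [-5, 16]]
Trace = -12 + 16 = 4
Determinant = -12*16 - (-5)^2 = -217
Discriminant = (4)^2 - 4*-217 = 884.0
Eigenvalues: lambda_1 = -12.8661, lambda_2 = 16.8661
The function is not concave.

0


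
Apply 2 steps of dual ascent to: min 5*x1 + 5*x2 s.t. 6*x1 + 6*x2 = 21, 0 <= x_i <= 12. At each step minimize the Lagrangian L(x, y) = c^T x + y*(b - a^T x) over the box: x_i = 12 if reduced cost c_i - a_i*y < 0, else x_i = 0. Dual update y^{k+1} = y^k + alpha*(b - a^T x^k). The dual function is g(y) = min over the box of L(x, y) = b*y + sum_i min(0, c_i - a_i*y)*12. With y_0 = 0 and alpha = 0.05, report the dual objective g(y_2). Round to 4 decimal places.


Dual ascent for LP: min 5*x1 + 5*x2, 6*x1 + 6*x2 = 21, 0 <= x_i <= 12
Step 1: y^k = 0.0, reduced costs: (5.0, 5.0)
  x^k = (0.0, 0.0), subgradient = b - a^T x = 21.0
  y^{k+1} = 0.0 + 0.05*21.0 = 1.05
Step 2: y^k = 1.05, reduced costs: (-1.3, -1.3)
  x^k = (12.0, 12.0), subgradient = b - a^T x = -123.0
  y^{k+1} = 1.05 + 0.05*-123.0 = -5.1
Dual objective at y_2 = -5.1: reduced costs (35.6, 35.6), box minimizer x = (0.0, 0.0)
g(y_2) = b*y + (c1 - a1*y)*x1 + (c2 - a2*y)*x2 = 21*(-5.1) + 35.6*0.0 + 35.6*0.0 = -107.1 + 0.0 + 0.0 = -107.1


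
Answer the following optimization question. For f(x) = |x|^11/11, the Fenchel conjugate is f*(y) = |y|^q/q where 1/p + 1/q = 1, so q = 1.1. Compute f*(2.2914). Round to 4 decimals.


The conjugate exponent q satisfies 1/p + 1/q = 1.
p = 11, so q = 11/(11 - 1) = 1.1
|y|^q = 2.2914^1.1 = 2.4895
f*(2.2914) = 2.4895 / 1.1 = 2.2632


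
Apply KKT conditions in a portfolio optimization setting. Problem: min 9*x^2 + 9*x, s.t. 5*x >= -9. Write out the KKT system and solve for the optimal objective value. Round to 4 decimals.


Step 1: Try lambda = 0 (constraint inactive).
Stationarity: 2*9*x + 9 = 0
x* = -9/(2*9) = -0.5
Check constraint: 5*-0.5 = -2.5 >= -9 -- satisfied.
Step 2: Compute optimal value.
f(x*) = 9*(-0.5)^2 + 9*(-0.5) = -2.25


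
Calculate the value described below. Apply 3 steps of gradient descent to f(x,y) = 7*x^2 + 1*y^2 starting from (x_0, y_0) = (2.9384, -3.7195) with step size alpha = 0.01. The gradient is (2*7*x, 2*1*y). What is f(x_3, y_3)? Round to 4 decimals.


Gradient descent on f(x,y) = 7*x^2 + 1*y^2.
Starting point: (2.9384, -3.7195), alpha = 0.01
Step 1: grad_x = 2*7*2.9384 = 41.1376, grad_y = 2*1*-3.7195 = -7.439
  x_1 = 2.9384 - 0.01*41.1376 = 2.527
  y_1 = -3.7195 - 0.01*-7.439 = -3.6451
Step 2: grad_x = 2*7*2.527 = 35.3783, grad_y = 2*1*-3.6451 = -7.2902
  x_2 = 2.527 - 0.01*35.3783 = 2.1732
  y_2 = -3.6451 - 0.01*-7.2902 = -3.5722
Step 3: grad_x = 2*7*2.1732 = 30.4254, grad_y = 2*1*-3.5722 = -7.1444
  x_3 = 2.1732 - 0.01*30.4254 = 1.869
  y_3 = -3.5722 - 0.01*-7.1444 = -3.5008
f(1.869, -3.5008) = 7*1.869^2 + 1*(-3.5008)^2 = 36.7071


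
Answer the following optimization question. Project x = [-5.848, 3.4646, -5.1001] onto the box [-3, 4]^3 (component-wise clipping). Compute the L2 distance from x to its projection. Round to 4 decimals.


Project each component onto [-3, 4].
clip(-5.848) = -3.0, clip(3.4646) = 3.4646, clip(-5.1001) = -3.0
Projection = [-3.0, 3.4646, -3.0]
Squared diffs: [8.1111, 0.0, 4.4104]
Distance = sqrt(12.5215) = 3.5386


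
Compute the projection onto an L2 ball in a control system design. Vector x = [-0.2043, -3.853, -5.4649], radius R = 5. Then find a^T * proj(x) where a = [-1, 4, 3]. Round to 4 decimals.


Step 1: Compute ||x|| (intermediates to 6 decimals).
||x|| = sqrt((-0.2043)^2 + (-3.853)^2 + (-5.4649)^2) = 6.689729
Step 2: Project.
Since ||x|| > R, scale = R/||x|| = 5/6.689729 = 0.747414, proj(x) = scale * x
proj(x) = [-0.152697, -2.879786, -4.084543]
Step 3: Dot product.
a^T * proj(x) = -1*(-0.152697) + 4*(-2.879786) + 3*(-4.084543) = -23.6201


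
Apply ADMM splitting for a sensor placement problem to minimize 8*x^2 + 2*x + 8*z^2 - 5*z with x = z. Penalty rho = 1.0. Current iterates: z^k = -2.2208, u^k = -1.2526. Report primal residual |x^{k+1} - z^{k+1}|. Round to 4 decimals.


ADMM iteration with rho = 1.0, z^k = -2.2208, u^k = -1.2526
Step 1: x-update.
Minimize 8*x^2 + 2*x + (1.0/2)*(x + 2.2208 - 1.2526)^2
FOC: (2*8 + 1.0)*x = -2 + 1.0*(-2.2208 + 1.2526)
x^{k+1} = -0.1746
Step 2: z-update.
Minimize 8*z^2 - 5*z + (1.0/2)*(-0.1746 - z - 1.2526)^2
FOC: (2*8 + 1.0)*z = 5 + 1.0*(-0.1746 - 1.2526)
z^{k+1} = 0.2102
Step 3: u-update.
u^{k+1} = -1.2526 - 0.1746 - 0.2102 = -1.6374
Step 4: Primal residual = |-0.1746 - 0.2102| = 0.3848


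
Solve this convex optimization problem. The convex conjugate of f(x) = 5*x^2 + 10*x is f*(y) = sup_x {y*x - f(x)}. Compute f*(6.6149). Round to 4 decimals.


f*(y) = sup_x {y*x - a*x^2 - b*x} = sup_x {(y-b)*x - a*x^2}
FOC: (y - b) - 2a*x = 0 => x* = (y - b)/(2a)
x* = (6.6149 - 10)/(2*5) = -0.3385
f*(6.6149) = (y-b)^2/(4a) = (6.6149 - 10)^2/(4*5)
= 11.4589/20 = 0.5729


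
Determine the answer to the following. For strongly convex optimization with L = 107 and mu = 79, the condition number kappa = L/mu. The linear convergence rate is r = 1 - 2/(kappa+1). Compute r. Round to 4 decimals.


Step 1: Compute the condition number.
kappa = L/mu = 107/79 = 1.3544
Step 2: Compute the convergence rate.
r = 1 - 2/(kappa + 1) = 1 - 2*mu/(L + mu) = (L - mu)/(L + mu) = 28/186 = 0.1505


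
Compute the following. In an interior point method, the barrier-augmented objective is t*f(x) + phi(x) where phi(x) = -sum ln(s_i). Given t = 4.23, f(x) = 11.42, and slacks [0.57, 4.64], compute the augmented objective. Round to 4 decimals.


Step 1: Compute log-barrier.
ln values: [-0.5621, 1.5347]
phi = -(-0.5621 + 1.5347) = -0.9726
Step 2: Compute augmented objective.
t*f(x) = 4.23*11.42 = 48.3066
Total = 48.3066 - 0.9726 = 47.334


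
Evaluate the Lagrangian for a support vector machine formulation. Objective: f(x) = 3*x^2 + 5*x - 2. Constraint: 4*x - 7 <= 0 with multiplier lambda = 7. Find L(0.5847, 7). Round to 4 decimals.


Step 1: Evaluate f(x).
f(0.5847) = 3*0.5847^2 + 5*0.5847 - 2 = 1.9491
Step 2: Evaluate g(x).
g(0.5847) = 4*0.5847 - 7 = -4.6612
Step 3: Compute Lagrangian.
L = 1.9491 + 7*-4.6612 = -30.6793


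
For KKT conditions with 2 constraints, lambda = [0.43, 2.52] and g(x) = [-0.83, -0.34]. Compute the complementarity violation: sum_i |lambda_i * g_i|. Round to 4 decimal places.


KKT complementary slackness check:
lambda_1 * g_1 = 0.43 * -0.83 = -0.3569
lambda_2 * g_2 = 2.52 * -0.34 = -0.8568
Total violation = 0.3569 + 0.8568 = 1.2137


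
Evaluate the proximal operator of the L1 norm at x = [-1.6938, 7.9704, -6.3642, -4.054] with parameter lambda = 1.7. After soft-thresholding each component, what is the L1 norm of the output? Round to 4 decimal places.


Soft-thresholding with lambda = 1.7:
prox(-1.6938) = sign(-1.6938)*max(|-1.6938| - 1.7, 0) = 0.0
prox(7.9704) = sign(7.9704)*max(|7.9704| - 1.7, 0) = 6.2704
prox(-6.3642) = sign(-6.3642)*max(|-6.3642| - 1.7, 0) = -4.6642
prox(-4.054) = sign(-4.054)*max(|-4.054| - 1.7, 0) = -2.354
prox(x) = [0.0, 6.2704, -4.6642, -2.354]
||prox(x)||_1 = 0.0 + 6.2704 + 4.6642 + 2.354 = 13.2886


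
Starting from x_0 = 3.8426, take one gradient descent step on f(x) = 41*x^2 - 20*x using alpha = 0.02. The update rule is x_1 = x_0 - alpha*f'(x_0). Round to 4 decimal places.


We compute the gradient at x_0 and apply the update.
f'(x) = 82*x - 20
f'(3.8426) = 82*3.8426 - 20 = 295.0932
x_1 = 3.8426 - 0.02*295.0932 = -2.0593


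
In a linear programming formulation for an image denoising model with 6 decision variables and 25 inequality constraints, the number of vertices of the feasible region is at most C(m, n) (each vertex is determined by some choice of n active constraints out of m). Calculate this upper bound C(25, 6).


Each vertex corresponds to some choice of n active constraints out of m, so the number of vertices is at most C(m, n) = m! / (n!(m-n)!).
m = 25, n = 6
Numerator: 25 * 24 * 23 * 22 * 21 * 20
Denominator: 6! = 720
C(25, 6) = 177100


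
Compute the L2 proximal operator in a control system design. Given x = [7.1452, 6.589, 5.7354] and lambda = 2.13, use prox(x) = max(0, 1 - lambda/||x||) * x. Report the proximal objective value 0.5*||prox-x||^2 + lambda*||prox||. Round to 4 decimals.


Step 1: Compute ||x||.
||x|| = 11.2855
Step 2: Compute scaling factor.
scale = max(0, 1 - 2.13/11.2855) = 0.8113
Step 3: prox(x) = [5.7966, 5.3454, 4.6529]
||prox(x)|| = 9.1555
Step 4: Proximal objective.
0.5*||prox-x||^2 = 2.2685
lambda*||prox|| = 19.5012
Total = 21.7698


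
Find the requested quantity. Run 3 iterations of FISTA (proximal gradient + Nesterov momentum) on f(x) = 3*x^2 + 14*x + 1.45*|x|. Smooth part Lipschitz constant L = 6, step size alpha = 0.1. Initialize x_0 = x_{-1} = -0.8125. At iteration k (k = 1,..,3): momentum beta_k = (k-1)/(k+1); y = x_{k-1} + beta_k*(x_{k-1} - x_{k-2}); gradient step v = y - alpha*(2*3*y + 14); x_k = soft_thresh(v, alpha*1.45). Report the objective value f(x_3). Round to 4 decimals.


FISTA on f(x) = 3*x^2 + 14*x + 1.45*|x|
L = 6, alpha = 0.1
Iteration 1: beta = 0.0, y = -0.8125 + 0.0*(-0.8125 + 0.8125) = -0.8125
  grad(y) = 9.125, v = y - alpha*grad = -1.725
  prox(v) = soft_thresh(-1.725, 0.145) = -1.58
Iteration 2: beta = 0.3333, y = -1.58 + 0.3333*(-1.58 + 0.8125) = -1.8358
  grad(y) = 2.985, v = y - alpha*grad = -2.1343
  prox(v) = soft_thresh(-2.1343, 0.145) = -1.9893
Iteration 3: beta = 0.5, y = -1.9893 + 0.5*(-1.9893 + 1.58) = -2.194
  grad(y) = 0.836, v = y - alpha*grad = -2.2776
  prox(v) = soft_thresh(-2.2776, 0.145) = -2.1326
f(x_3) = 3*(-2.1326)^2 + 14*(-2.1326) + 1.45*|-2.1326| = -13.1202


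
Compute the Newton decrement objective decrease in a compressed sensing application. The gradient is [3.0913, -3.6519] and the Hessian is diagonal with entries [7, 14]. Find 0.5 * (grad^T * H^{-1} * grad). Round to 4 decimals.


Step 1: H is diagonal, so H^(-1) * g = [0.4416, -0.2609].
Step 2: g^T H^(-1) g = sum_i g_i^2 / H_ii
  = (3.0913)^2/7 + (-3.6519)^2/14
  = 1.3652 + 0.9526 = 2.3178
Step 3: Objective decrease = 0.5 * g^T H^(-1) g = 1.1589


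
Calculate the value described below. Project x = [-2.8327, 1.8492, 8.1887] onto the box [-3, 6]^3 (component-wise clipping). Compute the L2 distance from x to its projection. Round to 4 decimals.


Project each component onto [-3, 6].
clip(-2.8327) = -2.8327, clip(1.8492) = 1.8492, clip(8.1887) = 6.0
Projection = [-2.8327, 1.8492, 6.0]
Squared diffs: [0.0, 0.0, 4.7904]
Distance = sqrt(4.7904) = 2.1887


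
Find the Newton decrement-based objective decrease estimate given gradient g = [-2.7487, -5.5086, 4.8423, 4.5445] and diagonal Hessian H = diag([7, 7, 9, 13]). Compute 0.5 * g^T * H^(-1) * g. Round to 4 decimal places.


Step 1: H is diagonal, so H^(-1) * g = [-0.3927, -0.7869, 0.538, 0.3496].
Step 2: g^T H^(-1) g = sum_i g_i^2 / H_ii
  = (-2.7487)^2/7 + (-5.5086)^2/7 + (4.8423)^2/9 + (4.5445)^2/13
  = 1.0793 + 4.335 + 2.6053 + 1.5887 = 9.6083
Step 3: Objective decrease = 0.5 * g^T H^(-1) g = 4.8041


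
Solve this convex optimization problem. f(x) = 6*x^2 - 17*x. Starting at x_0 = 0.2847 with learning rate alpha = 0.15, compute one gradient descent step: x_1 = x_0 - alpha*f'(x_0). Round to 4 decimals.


We compute the gradient at x_0 and apply the update.
f'(x) = 12*x - 17
f'(0.2847) = 12*0.2847 - 17 = -13.5836
x_1 = 0.2847 - 0.15*-13.5836 = 2.3222


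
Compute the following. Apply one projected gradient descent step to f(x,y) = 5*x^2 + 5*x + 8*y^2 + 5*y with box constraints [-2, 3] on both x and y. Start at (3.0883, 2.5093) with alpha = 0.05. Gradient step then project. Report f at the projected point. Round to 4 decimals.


Step 1: Compute gradient at (3.0883, 2.5093).
grad_x = 2*5*3.0883 + 5 = 35.883
grad_y = 2*8*2.5093 + 5 = 45.1488
Step 2: Gradient step.
x_raw = 3.0883 - 0.05*35.883 = 1.2942
y_raw = 2.5093 - 0.05*45.1488 = 0.2519
Step 3: Project onto [-2, 3].
x_proj = clip(1.2942) = 1.2942
y_proj = clip(0.2519) = 0.2519
Step 4: Evaluate f.
f(1.2942, 0.2519) = 16.6116


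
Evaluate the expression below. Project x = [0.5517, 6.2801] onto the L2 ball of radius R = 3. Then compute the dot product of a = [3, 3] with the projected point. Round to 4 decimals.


Step 1: Compute ||x|| (intermediates to 6 decimals).
||x|| = sqrt(0.5517^2 + 6.2801^2) = 6.304287
Step 2: Project.
Since ||x|| > R, scale = R/||x|| = 3/6.304287 = 0.475867, proj(x) = scale * x
proj(x) = [0.262536, 2.988492]
Step 3: Dot product.
a^T * proj(x) = 3*0.262536 + 3*2.988492 = 9.7531


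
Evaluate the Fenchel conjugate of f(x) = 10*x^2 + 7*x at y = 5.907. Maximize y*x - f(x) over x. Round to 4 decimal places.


f*(y) = sup_x {y*x - a*x^2 - b*x} = sup_x {(y-b)*x - a*x^2}
FOC: (y - b) - 2a*x = 0 => x* = (y - b)/(2a)
x* = (5.907 - 7)/(2*10) = -0.0547
f*(5.907) = (y-b)^2/(4a) = (5.907 - 7)^2/(4*10)
= 1.1946/40 = 0.0299


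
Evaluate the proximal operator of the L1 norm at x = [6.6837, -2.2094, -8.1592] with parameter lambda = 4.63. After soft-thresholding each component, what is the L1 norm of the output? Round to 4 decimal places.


Soft-thresholding with lambda = 4.63:
prox(6.6837) = sign(6.6837)*max(|6.6837| - 4.63, 0) = 2.0537
prox(-2.2094) = sign(-2.2094)*max(|-2.2094| - 4.63, 0) = 0.0
prox(-8.1592) = sign(-8.1592)*max(|-8.1592| - 4.63, 0) = -3.5292
prox(x) = [2.0537, 0.0, -3.5292]
||prox(x)||_1 = 2.0537 + 0.0 + 3.5292 = 5.5829


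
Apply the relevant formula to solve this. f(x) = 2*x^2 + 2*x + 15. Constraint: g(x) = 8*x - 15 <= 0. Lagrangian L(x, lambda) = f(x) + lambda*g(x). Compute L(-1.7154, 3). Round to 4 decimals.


Step 1: Evaluate f(x).
f(-1.7154) = 2*(-1.7154)^2 + 2*(-1.7154) + 15 = 17.4544
Step 2: Evaluate g(x).
g(-1.7154) = 8*-1.7154 - 15 = -28.7232
Step 3: Compute Lagrangian.
L = 17.4544 + 3*-28.7232 = -68.7152


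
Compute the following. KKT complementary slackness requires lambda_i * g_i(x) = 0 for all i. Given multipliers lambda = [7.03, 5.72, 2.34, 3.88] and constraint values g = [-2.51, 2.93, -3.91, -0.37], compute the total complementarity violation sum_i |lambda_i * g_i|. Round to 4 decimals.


KKT complementary slackness check:
lambda_1 * g_1 = 7.03 * -2.51 = -17.6453
lambda_2 * g_2 = 5.72 * 2.93 = 16.7596
lambda_3 * g_3 = 2.34 * -3.91 = -9.1494
lambda_4 * g_4 = 3.88 * -0.37 = -1.4356
Total violation = 17.6453 + 16.7596 + 9.1494 + 1.4356 = 44.9899


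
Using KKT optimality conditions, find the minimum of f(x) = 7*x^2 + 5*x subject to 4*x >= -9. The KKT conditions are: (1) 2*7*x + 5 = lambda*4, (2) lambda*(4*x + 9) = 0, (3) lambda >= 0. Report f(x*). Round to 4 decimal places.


Step 1: Try lambda = 0 (constraint inactive).
Stationarity: 2*7*x + 5 = 0
x* = -5/(2*7) = -5/14 = -0.3571 (rounded; the exact value -5/14 is used below)
Check constraint: 4*-0.3571 = -1.4284 >= -9 -- satisfied.
Step 2: Compute optimal value.
f(x*) = 7*(-5/14)^2 + 5*(-5/14) = -0.8929


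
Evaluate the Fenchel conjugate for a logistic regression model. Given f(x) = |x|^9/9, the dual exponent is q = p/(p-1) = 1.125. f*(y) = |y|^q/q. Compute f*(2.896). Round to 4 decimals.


The conjugate exponent q satisfies 1/p + 1/q = 1.
p = 9, so q = 9/(9 - 1) = 1.125
|y|^q = 2.896^1.125 = 3.3077
f*(2.896) = 3.3077 / 1.125 = 2.9402


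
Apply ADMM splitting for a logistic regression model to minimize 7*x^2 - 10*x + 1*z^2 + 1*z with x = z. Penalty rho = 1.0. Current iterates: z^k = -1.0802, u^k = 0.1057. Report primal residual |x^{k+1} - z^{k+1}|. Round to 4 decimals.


ADMM iteration with rho = 1.0, z^k = -1.0802, u^k = 0.1057
Step 1: x-update.
Minimize 7*x^2 - 10*x + (1.0/2)*(x + 1.0802 + 0.1057)^2
FOC: (2*7 + 1.0)*x = 10 + 1.0*(-1.0802 - 0.1057)
x^{k+1} = 0.5876
Step 2: z-update.
Minimize 1*z^2 + 1*z + (1.0/2)*(0.5876 - z + 0.1057)^2
FOC: (2*1 + 1.0)*z = -1 + 1.0*(0.5876 + 0.1057)
z^{k+1} = -0.1022
Step 3: u-update.
u^{k+1} = 0.1057 + 0.5876 + 0.1022 = 0.7955
Step 4: Primal residual = |0.5876 + 0.1022| = 0.6898


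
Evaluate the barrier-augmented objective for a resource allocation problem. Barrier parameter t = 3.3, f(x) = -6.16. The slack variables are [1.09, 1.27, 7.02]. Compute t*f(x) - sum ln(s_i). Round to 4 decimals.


Step 1: Compute log-barrier.
ln values: [0.0862, 0.239, 1.9488]
phi = -(0.0862 + 0.239 + 1.9488) = -2.274
Step 2: Compute augmented objective.
t*f(x) = 3.3*-6.16 = -20.328
Total = -20.328 - 2.274 = -22.602


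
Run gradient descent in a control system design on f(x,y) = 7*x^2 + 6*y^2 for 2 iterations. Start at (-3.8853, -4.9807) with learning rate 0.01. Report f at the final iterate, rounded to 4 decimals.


Gradient descent on f(x,y) = 7*x^2 + 6*y^2.
Starting point: (-3.8853, -4.9807), alpha = 0.01
Step 1: grad_x = 2*7*-3.8853 = -54.3942, grad_y = 2*6*-4.9807 = -59.7684
  x_1 = -3.8853 - 0.01*-54.3942 = -3.3414
  y_1 = -4.9807 - 0.01*-59.7684 = -4.383
Step 2: grad_x = 2*7*-3.3414 = -46.779, grad_y = 2*6*-4.383 = -52.5962
  x_2 = -3.3414 - 0.01*-46.779 = -2.8736
  y_2 = -4.383 - 0.01*-52.5962 = -3.8571
f(-2.8736, -3.8571) = 7*(-2.8736)^2 + 6*(-3.8571)^2 = 147.0629


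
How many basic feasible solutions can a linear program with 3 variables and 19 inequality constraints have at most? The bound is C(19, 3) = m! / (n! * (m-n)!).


Each vertex corresponds to some choice of n active constraints out of m, so the number of vertices is at most C(m, n) = m! / (n!(m-n)!).
m = 19, n = 3
Numerator: 19 * 18 * 17
Denominator: 3! = 6
C(19, 3) = 969


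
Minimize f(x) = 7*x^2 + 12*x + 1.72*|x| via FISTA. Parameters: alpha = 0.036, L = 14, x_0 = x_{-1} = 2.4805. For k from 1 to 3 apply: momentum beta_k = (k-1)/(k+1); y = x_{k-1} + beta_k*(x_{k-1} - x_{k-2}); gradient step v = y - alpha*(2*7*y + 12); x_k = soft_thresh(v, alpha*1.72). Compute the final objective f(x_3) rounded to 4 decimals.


FISTA on f(x) = 7*x^2 + 12*x + 1.72*|x|
L = 14, alpha = 0.036
Iteration 1: beta = 0.0, y = 2.4805 + 0.0*(2.4805 - 2.4805) = 2.4805
  grad(y) = 46.727, v = y - alpha*grad = 0.7983
  prox(v) = soft_thresh(0.7983, 0.0619) = 0.7364
Iteration 2: beta = 0.3333, y = 0.7364 + 0.3333*(0.7364 - 2.4805) = 0.155
  grad(y) = 14.1706, v = y - alpha*grad = -0.3551
  prox(v) = soft_thresh(-0.3551, 0.0619) = -0.2932
Iteration 3: beta = 0.5, y = -0.2932 + 0.5*(-0.2932 - 0.7364) = -0.808
  grad(y) = 0.6884, v = y - alpha*grad = -0.8328
  prox(v) = soft_thresh(-0.8328, 0.0619) = -0.7708
f(x_3) = 7*(-0.7708)^2 + 12*(-0.7708) + 1.72*|-0.7708| = -3.7649


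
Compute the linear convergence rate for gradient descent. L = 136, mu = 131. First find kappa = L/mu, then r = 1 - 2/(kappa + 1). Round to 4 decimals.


Step 1: Compute the condition number.
kappa = L/mu = 136/131 = 1.0382
Step 2: Compute the convergence rate.
r = 1 - 2/(kappa + 1) = 1 - 2*mu/(L + mu) = (L - mu)/(L + mu) = 5/267 = 0.0187


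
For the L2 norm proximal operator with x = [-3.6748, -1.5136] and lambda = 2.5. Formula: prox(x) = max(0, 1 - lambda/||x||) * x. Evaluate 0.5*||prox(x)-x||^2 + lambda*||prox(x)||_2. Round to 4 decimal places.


Step 1: Compute ||x||.
||x|| = 3.9743
Step 2: Compute scaling factor.
scale = max(0, 1 - 2.5/3.9743) = 0.371
Step 3: prox(x) = [-1.3632, -0.5615]
||prox(x)|| = 1.4743
Step 4: Proximal objective.
0.5*||prox-x||^2 = 3.125
lambda*||prox|| = 3.6858
Total = 6.8108


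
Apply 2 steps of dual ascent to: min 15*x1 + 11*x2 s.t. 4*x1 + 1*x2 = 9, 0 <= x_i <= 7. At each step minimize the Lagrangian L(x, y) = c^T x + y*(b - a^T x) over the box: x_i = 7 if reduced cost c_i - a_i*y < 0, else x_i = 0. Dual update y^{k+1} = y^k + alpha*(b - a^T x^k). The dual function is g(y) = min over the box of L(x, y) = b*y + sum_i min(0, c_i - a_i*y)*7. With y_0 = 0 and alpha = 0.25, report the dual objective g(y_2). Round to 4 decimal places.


Dual ascent for LP: min 15*x1 + 11*x2, 4*x1 + 1*x2 = 9, 0 <= x_i <= 7
Step 1: y^k = 0.0, reduced costs: (15.0, 11.0)
  x^k = (0.0, 0.0), subgradient = b - a^T x = 9.0
  y^{k+1} = 0.0 + 0.25*9.0 = 2.25
Step 2: y^k = 2.25, reduced costs: (6.0, 8.75)
  x^k = (0.0, 0.0), subgradient = b - a^T x = 9.0
  y^{k+1} = 2.25 + 0.25*9.0 = 4.5
Dual objective at y_2 = 4.5: reduced costs (-3.0, 6.5), box minimizer x = (7.0, 0.0)
g(y_2) = b*y + (c1 - a1*y)*x1 + (c2 - a2*y)*x2 = 9*4.5 + (-3.0)*7.0 + 6.5*0.0 = 40.5 - 21.0 + 0.0 = 19.5


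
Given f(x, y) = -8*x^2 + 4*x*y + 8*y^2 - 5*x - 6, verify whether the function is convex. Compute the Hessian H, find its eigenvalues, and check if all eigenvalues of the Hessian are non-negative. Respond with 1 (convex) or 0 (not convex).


The Hessian of f(x,y) = -8*x^2 + 4*x*y + 8*y^2 - 5*x - 6 is:
H = [[-16, 4], [4, 16]]
Trace = -16 + 16 = 0
Determinant = -16*16 - (4)^2 = -272
Discriminant = (0)^2 - 4*-272 = 1088.0
Eigenvalues: lambda_1 = -16.4924, lambda_2 = 16.4924
The function is not convex.

0


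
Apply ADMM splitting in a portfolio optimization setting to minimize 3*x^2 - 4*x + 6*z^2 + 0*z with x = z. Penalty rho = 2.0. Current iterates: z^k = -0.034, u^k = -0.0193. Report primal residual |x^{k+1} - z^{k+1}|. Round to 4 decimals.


ADMM iteration with rho = 2.0, z^k = -0.034, u^k = -0.0193
Step 1: x-update.
Minimize 3*x^2 - 4*x + (2.0/2)*(x + 0.034 - 0.0193)^2
FOC: (2*3 + 2.0)*x = 4 + 2.0*(-0.034 + 0.0193)
x^{k+1} = 0.4963
Step 2: z-update.
Minimize 6*z^2 + 0*z + (2.0/2)*(0.4963 - z - 0.0193)^2
FOC: (2*6 + 2.0)*z = 0 + 2.0*(0.4963 - 0.0193)
z^{k+1} = 0.0681
Step 3: u-update.
u^{k+1} = -0.0193 + 0.4963 - 0.0681 = 0.4089
Step 4: Primal residual = |0.4963 - 0.0681| = 0.4282


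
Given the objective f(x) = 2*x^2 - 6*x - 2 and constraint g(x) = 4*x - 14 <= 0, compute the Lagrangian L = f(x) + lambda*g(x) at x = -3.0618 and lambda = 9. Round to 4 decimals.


Step 1: Evaluate f(x).
f(-3.0618) = 2*(-3.0618)^2 - 6*(-3.0618) - 2 = 35.12
Step 2: Evaluate g(x).
g(-3.0618) = 4*-3.0618 - 14 = -26.2472
Step 3: Compute Lagrangian.
L = 35.12 + 9*-26.2472 = -201.1048


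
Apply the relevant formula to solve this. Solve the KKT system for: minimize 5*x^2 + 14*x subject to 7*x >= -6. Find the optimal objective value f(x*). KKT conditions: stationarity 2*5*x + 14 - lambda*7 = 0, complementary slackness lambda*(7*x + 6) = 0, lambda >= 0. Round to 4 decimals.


Step 1: Try lambda = 0 (constraint inactive).
x_unc = -14/(2*5) = -1.4
Check: 7*-1.4 = -9.8 < -6 -- violated!
Step 2: Constraint must be active: 7*x = -6
x* = -6/7 = -0.8571 (rounded; the exact value -6/7 is used below)
lambda = (2*5*(-6/7) + 14)/7 = 0.7755
Step 3: Compute optimal value.
f(x*) = 5*(-6/7)^2 + 14*(-6/7) = -8.3265


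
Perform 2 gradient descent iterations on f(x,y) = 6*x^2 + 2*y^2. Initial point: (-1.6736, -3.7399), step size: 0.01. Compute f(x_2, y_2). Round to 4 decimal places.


Gradient descent on f(x,y) = 6*x^2 + 2*y^2.
Starting point: (-1.6736, -3.7399), alpha = 0.01
Step 1: grad_x = 2*6*-1.6736 = -20.0832, grad_y = 2*2*-3.7399 = -14.9596
  x_1 = -1.6736 - 0.01*-20.0832 = -1.4728
  y_1 = -3.7399 - 0.01*-14.9596 = -3.5903
Step 2: grad_x = 2*6*-1.4728 = -17.6732, grad_y = 2*2*-3.5903 = -14.3612
  x_2 = -1.4728 - 0.01*-17.6732 = -1.296
  y_2 = -3.5903 - 0.01*-14.3612 = -3.4467
f(-1.296, -3.4467) = 6*(-1.296)^2 + 2*(-3.4467)^2 = 33.8376


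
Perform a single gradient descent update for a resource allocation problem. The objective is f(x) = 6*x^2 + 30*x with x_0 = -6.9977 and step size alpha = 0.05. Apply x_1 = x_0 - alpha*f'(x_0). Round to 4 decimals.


We compute the gradient at x_0 and apply the update.
f'(x) = 12*x + 30
f'(-6.9977) = 12*-6.9977 + 30 = -53.9724
x_1 = -6.9977 - 0.05*-53.9724 = -4.2991


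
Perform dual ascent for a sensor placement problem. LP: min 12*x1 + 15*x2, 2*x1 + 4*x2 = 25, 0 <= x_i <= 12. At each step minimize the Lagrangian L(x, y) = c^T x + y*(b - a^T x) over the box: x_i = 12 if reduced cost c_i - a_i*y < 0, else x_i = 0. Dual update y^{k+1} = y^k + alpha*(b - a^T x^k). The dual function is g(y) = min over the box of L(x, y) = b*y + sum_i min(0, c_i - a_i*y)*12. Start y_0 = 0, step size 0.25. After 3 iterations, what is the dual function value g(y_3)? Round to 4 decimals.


Dual ascent for LP: min 12*x1 + 15*x2, 2*x1 + 4*x2 = 25, 0 <= x_i <= 12
Step 1: y^k = 0.0, reduced costs: (12.0, 15.0)
  x^k = (0.0, 0.0), subgradient = b - a^T x = 25.0
  y^{k+1} = 0.0 + 0.25*25.0 = 6.25
Step 2: y^k = 6.25, reduced costs: (-0.5, -10.0)
  x^k = (12.0, 12.0), subgradient = b - a^T x = -47.0
  y^{k+1} = 6.25 + 0.25*-47.0 = -5.5
Step 3: y^k = -5.5, reduced costs: (23.0, 37.0)
  x^k = (0.0, 0.0), subgradient = b - a^T x = 25.0
  y^{k+1} = -5.5 + 0.25*25.0 = 0.75
Dual objective at y_3 = 0.75: reduced costs (10.5, 12.0), box minimizer x = (0.0, 0.0)
g(y_3) = b*y + (c1 - a1*y)*x1 + (c2 - a2*y)*x2 = 25*0.75 + 10.5*0.0 + 12.0*0.0 = 18.75 + 0.0 + 0.0 = 18.75


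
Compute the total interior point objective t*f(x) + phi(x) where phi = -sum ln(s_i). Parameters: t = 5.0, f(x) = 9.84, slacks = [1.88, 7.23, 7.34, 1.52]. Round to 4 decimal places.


Step 1: Compute log-barrier.
ln values: [0.6313, 1.9782, 1.9933, 0.4187]
phi = -(0.6313 + 1.9782 + 1.9933 + 0.4187) = -5.0216
Step 2: Compute augmented objective.
t*f(x) = 5.0*9.84 = 49.2
Total = 49.2 - 5.0216 = 44.1784
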